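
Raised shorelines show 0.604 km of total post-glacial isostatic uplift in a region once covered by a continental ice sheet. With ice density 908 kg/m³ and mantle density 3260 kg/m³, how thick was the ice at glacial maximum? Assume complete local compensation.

2.17 km

u = t ρ_ice/ρ_m → t = u ρ_m/ρ_ice = 0.604 km × 3260/908 = 2.17 km.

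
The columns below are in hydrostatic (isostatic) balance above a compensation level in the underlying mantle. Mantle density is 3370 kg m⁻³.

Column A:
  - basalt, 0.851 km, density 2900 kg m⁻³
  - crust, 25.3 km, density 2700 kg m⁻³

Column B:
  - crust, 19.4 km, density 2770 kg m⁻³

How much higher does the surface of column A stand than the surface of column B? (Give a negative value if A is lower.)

For any compensation level in the mantle, the mantle terms cancel and isostasy reduces to e = (Σt_A − Σt_B) − (Σ(ρt)_A − Σ(ρt)_B) / ρ_m.
Σt_A = 26.151 km; Σt_B = 19.4 km; Σ(ρt)_A = 70777.9; Σ(ρt)_B = 53738 (in km·kg m⁻³).
e = (26.151 − 19.4) − (70777.9 − 53738) / 3370 = 1.69 km.

1.69 km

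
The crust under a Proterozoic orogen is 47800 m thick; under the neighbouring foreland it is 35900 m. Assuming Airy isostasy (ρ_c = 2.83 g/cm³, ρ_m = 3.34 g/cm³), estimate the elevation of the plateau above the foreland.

1820 m

Excess crust Δ = 47800 m − 35900 m = 11900 m, split between elevation h and root r with h + r = Δ.
Airy balance ρ_c h = (ρ_m − ρ_c) r gives r = h ρ_c/(ρ_m − ρ_c), so h (1 + ρ_c/(ρ_m − ρ_c)) = Δ, i.e. h = Δ (ρ_m − ρ_c)/ρ_m.
h = 11900 m × 0.51/3.34 = 1820 m.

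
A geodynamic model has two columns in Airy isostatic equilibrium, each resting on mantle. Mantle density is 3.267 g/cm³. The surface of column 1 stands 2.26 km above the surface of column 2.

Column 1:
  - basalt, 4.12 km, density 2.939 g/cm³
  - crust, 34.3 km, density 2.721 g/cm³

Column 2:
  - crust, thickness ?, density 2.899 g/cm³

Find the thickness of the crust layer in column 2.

Take the compensation level at the base of the deeper column (depth z_c below the surface of column 1) and equate Σ ρ_i t_i down to z_c; mantle fills any gap and the z_c terms cancel.
Column 1: 4.12×2.939 + 34.3×2.721 + (z_c − 38.42)×3.267
Column 2: 2.26×0 + x×2.899 + (z_c − 2.26 − 0 − x)×3.267
The z_c×3.267 term appears on both sides and cancels. Collect the known terms of each column as K = Σ(ρt)_known − 3.267 × (depth of known layers): K_1 = 105.43898 − 3.267×38.42 = −20.07916; K_2 = 0 − 3.267×(2.26 + 0) = −7.38342.
Balance: K_1 = K_2 − x×(3.267 − 2.899), so x = (K_2 − K_1)/(3.267 − 2.899) = 12.6957/0.368 = 34.5 km.

34.5 km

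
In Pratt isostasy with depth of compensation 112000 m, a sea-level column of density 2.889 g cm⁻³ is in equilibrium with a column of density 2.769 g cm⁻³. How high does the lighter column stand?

ρ_ref D = ρ (D + h) → h = D (ρ_ref − ρ)/ρ.
h = 112000 m × (2.889 − 2.769)/2.769 = 4850 m.

4850 m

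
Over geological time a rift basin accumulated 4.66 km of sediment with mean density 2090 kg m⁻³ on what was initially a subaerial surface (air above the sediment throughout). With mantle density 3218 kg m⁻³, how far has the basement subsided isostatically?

3.03 km

Subaerial load: s = t ρ_sed / ρ_m = 4.66 km × 2090/3218 = 3.03 km.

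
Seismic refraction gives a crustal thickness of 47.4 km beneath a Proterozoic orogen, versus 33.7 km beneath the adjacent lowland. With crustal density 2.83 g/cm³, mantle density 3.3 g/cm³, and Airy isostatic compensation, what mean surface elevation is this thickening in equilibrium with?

1.95 km

Excess crust Δ = 47.4 km − 33.7 km = 13.7 km, split between elevation h and root r with h + r = Δ.
Airy balance ρ_c h = (ρ_m − ρ_c) r gives r = h ρ_c/(ρ_m − ρ_c), so h (1 + ρ_c/(ρ_m − ρ_c)) = Δ, i.e. h = Δ (ρ_m − ρ_c)/ρ_m.
h = 13.7 km × 0.47/3.3 = 1.95 km.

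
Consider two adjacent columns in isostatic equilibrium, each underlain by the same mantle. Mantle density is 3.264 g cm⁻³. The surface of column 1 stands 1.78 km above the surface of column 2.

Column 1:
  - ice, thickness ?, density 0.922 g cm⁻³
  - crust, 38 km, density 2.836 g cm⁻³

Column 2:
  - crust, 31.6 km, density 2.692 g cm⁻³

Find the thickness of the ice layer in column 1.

Take the compensation level at the base of the deeper column (depth z_c below the surface of column 1) and equate Σ ρ_i t_i down to z_c; mantle fills any gap and the z_c terms cancel.
Column 1: x×0.922 + 38×2.836 + (z_c − 38 − x)×3.264
Column 2: 1.78×0 + 31.6×2.692 + (z_c − 1.78 − 31.6)×3.264
The z_c×3.264 term appears on both sides and cancels. Collect the known terms of each column as K = Σ(ρt)_known − 3.264 × (depth of known layers): K_1 = 107.768 − 3.264×38 = −16.264; K_2 = 85.0672 − 3.264×(1.78 + 31.6) = −23.88512.
Balance: K_1 − x×(3.264 − 0.922) = K_2, so x = (K_1 − K_2)/(3.264 − 0.922) = 7.62112/2.342 = 3.25 km.

3.25 km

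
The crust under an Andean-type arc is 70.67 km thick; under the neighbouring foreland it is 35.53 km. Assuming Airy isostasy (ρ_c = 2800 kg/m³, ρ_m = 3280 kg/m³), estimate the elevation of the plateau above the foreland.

5.14 km

Excess crust Δ = 70.67 km − 35.53 km = 35.14 km, split between elevation h and root r with h + r = Δ.
Airy balance ρ_c h = (ρ_m − ρ_c) r gives r = h ρ_c/(ρ_m − ρ_c), so h (1 + ρ_c/(ρ_m − ρ_c)) = Δ, i.e. h = Δ (ρ_m − ρ_c)/ρ_m.
h = 35.14 km × 480/3280 = 5.14 km.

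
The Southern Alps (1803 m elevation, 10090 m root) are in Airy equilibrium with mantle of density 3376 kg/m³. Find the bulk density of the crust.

ρ_c h = (ρ_m − ρ_c) r → ρ_c (h + r) = ρ_m r → ρ_c = ρ_m r / (h + r).
ρ_c = 3376 × 10090 m / (1803 m + 10090 m) = 2860 kg/m³.

2860 kg/m³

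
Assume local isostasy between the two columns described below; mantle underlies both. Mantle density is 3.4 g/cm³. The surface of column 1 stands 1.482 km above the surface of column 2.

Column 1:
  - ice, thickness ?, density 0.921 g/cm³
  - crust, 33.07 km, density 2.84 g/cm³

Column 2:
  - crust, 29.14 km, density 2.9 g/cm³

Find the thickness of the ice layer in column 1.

0.44 km

Take the compensation level at the base of the deeper column (depth z_c below the surface of column 1) and equate Σ ρ_i t_i down to z_c; mantle fills any gap and the z_c terms cancel.
Column 1: x×0.921 + 33.07×2.84 + (z_c − 33.07 − x)×3.4
Column 2: 1.482×0 + 29.14×2.9 + (z_c − 1.482 − 29.14)×3.4
The z_c×3.4 term appears on both sides and cancels. Collect the known terms of each column as K = Σ(ρt)_known − 3.4 × (depth of known layers): K_1 = 93.9188 − 3.4×33.07 = −18.5192; K_2 = 84.506 − 3.4×(1.482 + 29.14) = −19.6088.
Balance: K_1 − x×(3.4 − 0.921) = K_2, so x = (K_1 − K_2)/(3.4 − 0.921) = 1.0896/2.479 = 0.44 km.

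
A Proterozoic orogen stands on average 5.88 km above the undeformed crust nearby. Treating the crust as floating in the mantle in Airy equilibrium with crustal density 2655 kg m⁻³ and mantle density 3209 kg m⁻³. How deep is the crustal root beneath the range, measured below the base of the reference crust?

28.2 km

In Airy isostatic equilibrium: the weight of the topography is balanced by the buoyancy of the root, ρ_c h = (ρ_m − ρ_c) r.
r = h · ρ_c / (ρ_m − ρ_c) = 5.88 km × 2655 / (3209 − 2655) = 28.2 km.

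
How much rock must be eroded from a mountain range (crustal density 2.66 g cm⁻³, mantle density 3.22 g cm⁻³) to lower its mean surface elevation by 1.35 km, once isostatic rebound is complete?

Net drop Δ = e − u = e − e ρ_c/ρ_m = e (ρ_m − ρ_c)/ρ_m.
e = Δ ρ_m/(ρ_m − ρ_c) = 1.35 km × 3.22/0.56 = 7.76 km.

7.76 km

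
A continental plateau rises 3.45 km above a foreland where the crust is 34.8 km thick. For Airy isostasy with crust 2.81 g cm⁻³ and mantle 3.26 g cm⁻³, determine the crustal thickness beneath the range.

59.8 km

Root depth r = h ρ_c / (ρ_m − ρ_c) = 3.45 km × 2.81 / 0.45 = 21.54 km.
Total thickness = T + h + r = 34.8 km + 3.45 km + 21.54 km = 59.8 km.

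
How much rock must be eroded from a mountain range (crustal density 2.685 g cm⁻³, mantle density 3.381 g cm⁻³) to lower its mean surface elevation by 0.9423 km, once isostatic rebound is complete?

Net drop Δ = e − u = e − e ρ_c/ρ_m = e (ρ_m − ρ_c)/ρ_m.
e = Δ ρ_m/(ρ_m − ρ_c) = 0.9423 km × 3.381/0.696 = 4.58 km.

4.58 km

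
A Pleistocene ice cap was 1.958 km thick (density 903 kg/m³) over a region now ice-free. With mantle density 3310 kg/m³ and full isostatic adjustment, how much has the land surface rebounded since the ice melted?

0.534 km

Removing the load lets mantle flow back in; uplift u satisfies ρ_ice t = ρ_m u.
u = t ρ_ice/ρ_m = 1.958 km × 903/3310 = 0.534 km.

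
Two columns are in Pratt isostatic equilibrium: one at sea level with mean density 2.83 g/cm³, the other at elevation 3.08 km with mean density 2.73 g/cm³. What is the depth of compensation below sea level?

84.1 km

ρ_ref D = ρ (D + h) → D (ρ_ref − ρ) = ρ h.
D = ρ h/(ρ_ref − ρ) = 2.73 × 3.08 km/(2.83 − 2.73) = 84.1 km.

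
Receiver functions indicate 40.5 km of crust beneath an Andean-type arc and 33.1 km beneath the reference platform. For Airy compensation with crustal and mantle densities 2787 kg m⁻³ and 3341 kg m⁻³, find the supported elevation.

1.23 km

Excess crust Δ = 40.5 km − 33.1 km = 7.4 km, split between elevation h and root r with h + r = Δ.
Airy balance ρ_c h = (ρ_m − ρ_c) r gives r = h ρ_c/(ρ_m − ρ_c), so h (1 + ρ_c/(ρ_m − ρ_c)) = Δ, i.e. h = Δ (ρ_m − ρ_c)/ρ_m.
h = 7.4 km × 554/3341 = 1.23 km.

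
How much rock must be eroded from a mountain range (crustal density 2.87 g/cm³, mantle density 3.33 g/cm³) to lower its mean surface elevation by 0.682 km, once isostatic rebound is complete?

4.94 km

Net drop Δ = e − u = e − e ρ_c/ρ_m = e (ρ_m − ρ_c)/ρ_m.
e = Δ ρ_m/(ρ_m − ρ_c) = 0.682 km × 3.33/0.46 = 4.94 km.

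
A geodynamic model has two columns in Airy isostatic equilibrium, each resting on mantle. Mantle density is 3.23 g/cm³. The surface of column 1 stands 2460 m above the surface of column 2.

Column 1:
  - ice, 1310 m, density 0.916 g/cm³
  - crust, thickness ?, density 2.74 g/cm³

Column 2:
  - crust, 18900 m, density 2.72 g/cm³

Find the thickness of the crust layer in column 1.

Take the compensation level at the base of the deeper column (depth z_c below the surface of column 1) and equate Σ ρ_i t_i down to z_c; mantle fills any gap and the z_c terms cancel.
Column 1: 1310×0.916 + x×2.74 + (z_c − 1310 − x)×3.23
Column 2: 2460×0 + 18900×2.72 + (z_c − 2460 − 18900)×3.23
The z_c×3.23 term appears on both sides and cancels. Collect the known terms of each column as K = Σ(ρt)_known − 3.23 × (depth of known layers): K_1 = 1199.96 − 3.23×1310 = −3031.34; K_2 = 51408 − 3.23×(2460 + 18900) = −17584.8.
Balance: K_1 − x×(3.23 − 2.74) = K_2, so x = (K_1 − K_2)/(3.23 − 2.74) = 14553.5/0.49 = 29700 m.

29700 m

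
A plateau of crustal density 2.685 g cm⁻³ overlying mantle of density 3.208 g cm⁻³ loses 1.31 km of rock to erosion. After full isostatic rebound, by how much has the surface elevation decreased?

0.214 km

Rebound u = e ρ_c/ρ_m = 1.31 km × 2.685/3.208 = 1.096 km.
Net surface drop = e − u = 1.31 km − 1.096 km = e (ρ_m − ρ_c)/ρ_m = 0.214 km.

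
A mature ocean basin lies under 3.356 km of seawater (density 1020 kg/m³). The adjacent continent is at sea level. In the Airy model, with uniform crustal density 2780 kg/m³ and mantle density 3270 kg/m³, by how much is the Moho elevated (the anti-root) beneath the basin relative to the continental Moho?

12.1 km

By Archimedes' principle applied to the lithosphere: replacing crust with seawater at the top is compensated by replacing crust with mantle at the base: d (ρ_c − ρ_w) = a (ρ_m − ρ_c).
a = d (ρ_c − ρ_w)/(ρ_m − ρ_c) = 3.356 km × 1760/490 = 12.1 km.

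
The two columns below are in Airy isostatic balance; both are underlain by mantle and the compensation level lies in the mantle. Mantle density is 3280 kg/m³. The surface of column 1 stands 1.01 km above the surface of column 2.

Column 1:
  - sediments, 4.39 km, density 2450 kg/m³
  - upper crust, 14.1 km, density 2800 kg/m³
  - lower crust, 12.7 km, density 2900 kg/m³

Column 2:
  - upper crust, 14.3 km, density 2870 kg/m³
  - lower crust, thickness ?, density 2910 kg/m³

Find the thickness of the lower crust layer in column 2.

16.4 km

Take the compensation level at the base of the deeper column (depth z_c below the surface of column 1) and equate Σ ρ_i t_i down to z_c; mantle fills any gap and the z_c terms cancel.
Column 1: 4.39×2450 + 14.1×2800 + 12.7×2900 + (z_c − 31.19)×3280
Column 2: 1.01×0 + 14.3×2870 + x×2910 + (z_c − 1.01 − 14.3 − x)×3280
The z_c×3280 term appears on both sides and cancels. Collect the known terms of each column as K = Σ(ρt)_known − 3280 × (depth of known layers): K_1 = 87065.5 − 3280×31.19 = −15237.7; K_2 = 41041 − 3280×(1.01 + 14.3) = −9175.8.
Balance: K_1 = K_2 − x×(3280 − 2910), so x = (K_2 − K_1)/(3280 − 2910) = 6061.9/370 = 16.4 km.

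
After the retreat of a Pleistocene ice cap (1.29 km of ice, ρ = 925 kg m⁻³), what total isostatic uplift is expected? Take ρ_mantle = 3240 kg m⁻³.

0.368 km

Removing the load lets mantle flow back in; uplift u satisfies ρ_ice t = ρ_m u.
u = t ρ_ice/ρ_m = 1.29 km × 925/3240 = 0.368 km.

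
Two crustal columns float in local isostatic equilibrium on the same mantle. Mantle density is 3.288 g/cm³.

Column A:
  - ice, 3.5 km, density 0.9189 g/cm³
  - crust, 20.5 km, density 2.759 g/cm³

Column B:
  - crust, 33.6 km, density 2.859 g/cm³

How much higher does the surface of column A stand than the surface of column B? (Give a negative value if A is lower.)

For any compensation level in the mantle, the mantle terms cancel and isostasy reduces to e = (Σt_A − Σt_B) − (Σ(ρt)_A − Σ(ρt)_B) / ρ_m.
Σt_A = 24 km; Σt_B = 33.6 km; Σ(ρt)_A = 59.77565; Σ(ρt)_B = 96.0624 (in km·g/cm³).
e = (24 − 33.6) − (59.77565 − 96.0624) / 3.288 = 1.44 km.

1.44 km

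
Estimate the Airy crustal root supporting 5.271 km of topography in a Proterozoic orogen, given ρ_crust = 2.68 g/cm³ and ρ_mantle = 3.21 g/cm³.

26.7 km

Equating mass per unit area of the two columns: the weight of the topography is balanced by the buoyancy of the root, ρ_c h = (ρ_m − ρ_c) r.
r = h · ρ_c / (ρ_m − ρ_c) = 5.271 km × 2.68 / (3.21 − 2.68) = 26.7 km.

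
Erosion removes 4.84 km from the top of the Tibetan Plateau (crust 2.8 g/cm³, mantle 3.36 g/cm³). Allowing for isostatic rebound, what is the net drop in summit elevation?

Rebound u = e ρ_c/ρ_m = 4.84 km × 2.8/3.36 = 4.033 km.
Net surface drop = e − u = 4.84 km − 4.033 km = e (ρ_m − ρ_c)/ρ_m = 0.807 km.

0.807 km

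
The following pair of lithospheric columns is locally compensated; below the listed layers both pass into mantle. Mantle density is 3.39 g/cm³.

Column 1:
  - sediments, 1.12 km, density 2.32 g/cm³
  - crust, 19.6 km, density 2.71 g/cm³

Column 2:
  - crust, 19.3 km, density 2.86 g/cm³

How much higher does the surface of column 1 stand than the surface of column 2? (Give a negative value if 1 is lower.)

For any compensation level in the mantle, the mantle terms cancel and isostasy reduces to e = (Σt_1 − Σt_2) − (Σ(ρt)_1 − Σ(ρt)_2) / ρ_m.
Σt_1 = 20.72 km; Σt_2 = 19.3 km; Σ(ρt)_1 = 55.7144; Σ(ρt)_2 = 55.198 (in km·g/cm³).
e = (20.72 − 19.3) − (55.7144 − 55.198) / 3.39 = 1.27 km.

1.27 km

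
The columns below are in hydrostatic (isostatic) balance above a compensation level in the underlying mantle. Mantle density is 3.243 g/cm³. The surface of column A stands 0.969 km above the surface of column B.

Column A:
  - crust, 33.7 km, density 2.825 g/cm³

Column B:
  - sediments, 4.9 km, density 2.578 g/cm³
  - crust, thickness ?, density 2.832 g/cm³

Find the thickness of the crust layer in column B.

Take the compensation level at the base of the deeper column (depth z_c below the surface of column A) and equate Σ ρ_i t_i down to z_c; mantle fills any gap and the z_c terms cancel.
Column A: 33.7×2.825 + (z_c − 33.7)×3.243
Column B: 0.969×0 + 4.9×2.578 + x×2.832 + (z_c − 0.969 − 4.9 − x)×3.243
The z_c×3.243 term appears on both sides and cancels. Collect the known terms of each column as K = Σ(ρt)_known − 3.243 × (depth of known layers): K_A = 95.2025 − 3.243×33.7 = −14.0866; K_B = 12.6322 − 3.243×(0.969 + 4.9) = −6.400967.
Balance: K_A = K_B − x×(3.243 − 2.832), so x = (K_B − K_A)/(3.243 − 2.832) = 7.68563/0.411 = 18.7 km.

18.7 km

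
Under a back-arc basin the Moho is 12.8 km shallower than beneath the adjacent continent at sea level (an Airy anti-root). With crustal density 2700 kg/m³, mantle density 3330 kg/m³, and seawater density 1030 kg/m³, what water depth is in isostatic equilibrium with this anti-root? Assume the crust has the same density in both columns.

Replacing a thickness d of crust by seawater at the top must be balanced by replacing crust with mantle at the base: d (ρ_c − ρ_w) = a (ρ_m − ρ_c).
d = a (ρ_m − ρ_c)/(ρ_c − ρ_w) = 12.8 km × 630/1670 = 4.83 km.

4.83 km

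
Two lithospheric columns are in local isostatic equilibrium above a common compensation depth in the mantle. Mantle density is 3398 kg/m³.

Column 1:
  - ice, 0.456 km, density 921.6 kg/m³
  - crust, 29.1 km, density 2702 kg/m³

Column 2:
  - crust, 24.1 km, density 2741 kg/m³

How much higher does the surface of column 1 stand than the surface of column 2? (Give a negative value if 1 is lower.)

For any compensation level in the mantle, the mantle terms cancel and isostasy reduces to e = (Σt_1 − Σt_2) − (Σ(ρt)_1 − Σ(ρt)_2) / ρ_m.
Σt_1 = 29.556 km; Σt_2 = 24.1 km; Σ(ρt)_1 = 79048.4496; Σ(ρt)_2 = 66058.1 (in km·kg/m³).
e = (29.556 − 24.1) − (79048.4496 − 66058.1) / 3398 = 1.63 km.

1.63 km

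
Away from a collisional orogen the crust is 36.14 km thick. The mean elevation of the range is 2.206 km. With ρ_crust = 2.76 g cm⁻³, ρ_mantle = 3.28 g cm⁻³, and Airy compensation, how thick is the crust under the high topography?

Root depth r = h ρ_c / (ρ_m − ρ_c) = 2.206 km × 2.76 / 0.52 = 11.71 km.
Total thickness = T + h + r = 36.14 km + 2.206 km + 11.71 km = 50.1 km.

50.1 km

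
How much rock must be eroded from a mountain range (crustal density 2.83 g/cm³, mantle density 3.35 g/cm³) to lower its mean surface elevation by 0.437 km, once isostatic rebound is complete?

2.82 km

Net drop Δ = e − u = e − e ρ_c/ρ_m = e (ρ_m − ρ_c)/ρ_m.
e = Δ ρ_m/(ρ_m − ρ_c) = 0.437 km × 3.35/0.52 = 2.82 km.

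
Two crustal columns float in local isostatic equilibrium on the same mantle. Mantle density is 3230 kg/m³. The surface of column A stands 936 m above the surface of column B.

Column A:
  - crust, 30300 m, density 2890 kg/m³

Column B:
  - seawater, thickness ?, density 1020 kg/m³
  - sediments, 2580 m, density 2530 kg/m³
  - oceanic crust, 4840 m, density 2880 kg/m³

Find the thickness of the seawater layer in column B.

Take the compensation level at the base of the deeper column (depth z_c below the surface of column A) and equate Σ ρ_i t_i down to z_c; mantle fills any gap and the z_c terms cancel.
Column A: 30300×2890 + (z_c − 30300)×3230
Column B: 936×0 + x×1020 + 2580×2530 + 4840×2880 + (z_c − 936 − 7420 − x)×3230
The z_c×3230 term appears on both sides and cancels. Collect the known terms of each column as K = Σ(ρt)_known − 3230 × (depth of known layers): K_A = 87567000 − 3230×30300 = −10302000; K_B = 20466600 − 3230×(936 + 7420) = −6523280.
Balance: K_A = K_B − x×(3230 − 1020), so x = (K_B − K_A)/(3230 − 1020) = 3778720/2210 = 1710 m.

1710 m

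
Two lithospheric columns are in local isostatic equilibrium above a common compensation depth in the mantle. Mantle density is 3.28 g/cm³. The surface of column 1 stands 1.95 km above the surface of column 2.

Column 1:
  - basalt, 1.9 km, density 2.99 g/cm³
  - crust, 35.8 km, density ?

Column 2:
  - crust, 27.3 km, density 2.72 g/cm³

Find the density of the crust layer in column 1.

Take the compensation level at the base of the deeper column (depth z_c below the surface of column 1) and equate Σ ρ_i t_i down to z_c; mantle fills any gap and the z_c terms cancel.
Column 1: 1.9×2.99 + 35.8×ρ + (z_c − 37.7)×3.28
Column 2: 1.95×0 + 27.3×2.72 + (z_c − 1.95 − 27.3)×3.28
The z_c×3.28 term appears on both sides and cancels. Collect the known terms of each column as K = Σ(ρt)_known − 3.28 × (depth of known layers): K_1 = 5.681 − 3.28×37.7 = −117.975; K_2 = 74.256 − 3.28×(1.95 + 27.3) = −21.684.
Balance: K_1 + 35.8×ρ = K_2, so ρ = (K_2 − K_1)/35.8 = 96.291/35.8 = 2.69 g/cm³.

2.69 g/cm³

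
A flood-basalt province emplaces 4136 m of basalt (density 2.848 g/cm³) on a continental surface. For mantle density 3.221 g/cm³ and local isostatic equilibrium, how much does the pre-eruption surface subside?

3660 m

Subaerial loading: s = t ρ_load / ρ_m.
s = 4136 m × 2.848/3.221 = 3660 m.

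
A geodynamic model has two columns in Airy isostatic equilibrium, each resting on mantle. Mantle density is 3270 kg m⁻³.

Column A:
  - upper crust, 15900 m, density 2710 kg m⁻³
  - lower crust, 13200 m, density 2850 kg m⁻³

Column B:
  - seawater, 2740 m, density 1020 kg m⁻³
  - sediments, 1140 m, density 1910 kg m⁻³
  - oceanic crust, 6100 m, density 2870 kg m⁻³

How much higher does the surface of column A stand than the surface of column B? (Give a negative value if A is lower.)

1310 m

For any compensation level in the mantle, the mantle terms cancel and isostasy reduces to e = (Σt_A − Σt_B) − (Σ(ρt)_A − Σ(ρt)_B) / ρ_m.
Σt_A = 29100 m; Σt_B = 9980 m; Σ(ρt)_A = 80709000; Σ(ρt)_B = 22479200 (in m·kg m⁻³).
e = (29100 − 9980) − (80709000 − 22479200) / 3270 = 1310 m.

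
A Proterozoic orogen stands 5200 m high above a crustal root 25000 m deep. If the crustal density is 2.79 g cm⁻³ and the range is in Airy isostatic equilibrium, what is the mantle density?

Airy balance: ρ_c h = (ρ_m − ρ_c) r → ρ_m = ρ_c (1 + h/r).
ρ_m = 2.79 × (1 + 5200 m/25000 m) = 3.37 g cm⁻³.

3.37 g cm⁻³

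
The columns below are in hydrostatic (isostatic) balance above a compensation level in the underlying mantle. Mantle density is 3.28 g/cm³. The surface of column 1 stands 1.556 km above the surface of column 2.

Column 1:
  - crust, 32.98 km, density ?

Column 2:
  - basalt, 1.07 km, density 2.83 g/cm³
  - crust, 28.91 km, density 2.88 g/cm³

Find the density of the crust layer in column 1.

2.76 g/cm³

Take the compensation level at the base of the deeper column (depth z_c below the surface of column 1) and equate Σ ρ_i t_i down to z_c; mantle fills any gap and the z_c terms cancel.
Column 1: 32.98×ρ + (z_c − 32.98)×3.28
Column 2: 1.556×0 + 1.07×2.83 + 28.91×2.88 + (z_c − 1.556 − 29.98)×3.28
The z_c×3.28 term appears on both sides and cancels. Collect the known terms of each column as K = Σ(ρt)_known − 3.28 × (depth of known layers): K_1 = 0 − 3.28×32.98 = −108.1744; K_2 = 86.2889 − 3.28×(1.556 + 29.98) = −17.14918.
Balance: K_1 + 32.98×ρ = K_2, so ρ = (K_2 − K_1)/32.98 = 91.0252/32.98 = 2.76 g/cm³.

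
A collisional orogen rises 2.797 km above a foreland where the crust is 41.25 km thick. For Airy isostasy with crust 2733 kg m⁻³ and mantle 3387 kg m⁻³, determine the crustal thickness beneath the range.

55.7 km

Root depth r = h ρ_c / (ρ_m − ρ_c) = 2.797 km × 2733 / 654 = 11.69 km.
Total thickness = T + h + r = 41.25 km + 2.797 km + 11.69 km = 55.7 km.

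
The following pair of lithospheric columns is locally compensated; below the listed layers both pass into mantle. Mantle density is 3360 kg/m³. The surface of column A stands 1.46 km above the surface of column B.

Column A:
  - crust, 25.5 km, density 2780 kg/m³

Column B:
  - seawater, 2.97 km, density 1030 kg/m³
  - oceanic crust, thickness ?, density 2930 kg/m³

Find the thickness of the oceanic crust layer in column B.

6.89 km

Take the compensation level at the base of the deeper column (depth z_c below the surface of column A) and equate Σ ρ_i t_i down to z_c; mantle fills any gap and the z_c terms cancel.
Column A: 25.5×2780 + (z_c − 25.5)×3360
Column B: 1.46×0 + 2.97×1030 + x×2930 + (z_c − 1.46 − 2.97 − x)×3360
The z_c×3360 term appears on both sides and cancels. Collect the known terms of each column as K = Σ(ρt)_known − 3360 × (depth of known layers): K_A = 70890 − 3360×25.5 = −14790; K_B = 3059.1 − 3360×(1.46 + 2.97) = −11825.7.
Balance: K_A = K_B − x×(3360 − 2930), so x = (K_B − K_A)/(3360 − 2930) = 2964.3/430 = 6.89 km.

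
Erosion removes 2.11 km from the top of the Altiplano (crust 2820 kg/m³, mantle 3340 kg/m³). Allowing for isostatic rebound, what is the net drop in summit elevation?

Rebound u = e ρ_c/ρ_m = 2.11 km × 2820/3340 = 1.781 km.
Net surface drop = e − u = 2.11 km − 1.781 km = e (ρ_m − ρ_c)/ρ_m = 0.329 km.

0.329 km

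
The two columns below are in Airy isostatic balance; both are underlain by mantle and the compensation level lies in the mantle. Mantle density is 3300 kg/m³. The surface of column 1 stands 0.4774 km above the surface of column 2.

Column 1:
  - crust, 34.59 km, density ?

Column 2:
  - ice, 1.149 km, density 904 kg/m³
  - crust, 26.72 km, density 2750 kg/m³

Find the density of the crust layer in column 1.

Take the compensation level at the base of the deeper column (depth z_c below the surface of column 1) and equate Σ ρ_i t_i down to z_c; mantle fills any gap and the z_c terms cancel.
Column 1: 34.59×ρ + (z_c − 34.59)×3300
Column 2: 0.4774×0 + 1.149×904 + 26.72×2750 + (z_c − 0.4774 − 27.869)×3300
The z_c×3300 term appears on both sides and cancels. Collect the known terms of each column as K = Σ(ρt)_known − 3300 × (depth of known layers): K_1 = 0 − 3300×34.59 = −114147; K_2 = 74518.696 − 3300×(0.4774 + 27.869) = −19024.424.
Balance: K_1 + 34.59×ρ = K_2, so ρ = (K_2 − K_1)/34.59 = 95122.6/34.59 = 2750 kg/m³.

2750 kg/m³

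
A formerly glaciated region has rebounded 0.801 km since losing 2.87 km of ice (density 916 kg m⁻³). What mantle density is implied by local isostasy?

ρ_m = ρ_ice t / u = 916 × 2.87 km/0.801 km = 3280 kg m⁻³.

3280 kg m⁻³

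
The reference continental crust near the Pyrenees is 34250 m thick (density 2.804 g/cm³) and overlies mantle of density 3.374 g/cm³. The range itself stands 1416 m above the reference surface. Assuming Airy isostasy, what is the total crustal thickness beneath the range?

42600 m

Root depth r = h ρ_c / (ρ_m − ρ_c) = 1416 m × 2.804 / 0.57 = 6966 m.
Total thickness = T + h + r = 34250 m + 1416 m + 6966 m = 42600 m.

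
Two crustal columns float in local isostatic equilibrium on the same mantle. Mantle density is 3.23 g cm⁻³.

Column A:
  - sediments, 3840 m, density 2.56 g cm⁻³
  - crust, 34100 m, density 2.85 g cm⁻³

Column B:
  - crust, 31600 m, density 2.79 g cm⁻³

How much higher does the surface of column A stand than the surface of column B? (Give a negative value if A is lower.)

504 m

For any compensation level in the mantle, the mantle terms cancel and isostasy reduces to e = (Σt_A − Σt_B) − (Σ(ρt)_A − Σ(ρt)_B) / ρ_m.
Σt_A = 37940 m; Σt_B = 31600 m; Σ(ρt)_A = 107015.4; Σ(ρt)_B = 88164 (in m·g cm⁻³).
e = (37940 − 31600) − (107015.4 − 88164) / 3.23 = 504 m.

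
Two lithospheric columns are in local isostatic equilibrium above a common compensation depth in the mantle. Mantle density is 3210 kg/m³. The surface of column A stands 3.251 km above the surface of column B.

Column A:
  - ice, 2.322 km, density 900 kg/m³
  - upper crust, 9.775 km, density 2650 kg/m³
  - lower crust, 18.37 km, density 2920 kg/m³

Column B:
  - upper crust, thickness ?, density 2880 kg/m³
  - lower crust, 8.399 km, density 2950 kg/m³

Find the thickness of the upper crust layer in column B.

10.7 km

Take the compensation level at the base of the deeper column (depth z_c below the surface of column A) and equate Σ ρ_i t_i down to z_c; mantle fills any gap and the z_c terms cancel.
Column A: 2.322×900 + 9.775×2650 + 18.37×2920 + (z_c − 30.467)×3210
Column B: 3.251×0 + x×2880 + 8.399×2950 + (z_c − 3.251 − 8.399 − x)×3210
The z_c×3210 term appears on both sides and cancels. Collect the known terms of each column as K = Σ(ρt)_known − 3210 × (depth of known layers): K_A = 81633.95 − 3210×30.467 = −16165.12; K_B = 24777.05 − 3210×(3.251 + 8.399) = −12619.45.
Balance: K_A = K_B − x×(3210 − 2880), so x = (K_B − K_A)/(3210 − 2880) = 3545.67/330 = 10.7 km.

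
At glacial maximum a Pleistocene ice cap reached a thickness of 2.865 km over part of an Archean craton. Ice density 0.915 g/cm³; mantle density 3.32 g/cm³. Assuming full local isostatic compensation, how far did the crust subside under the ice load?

By Archimedes' principle applied to the lithosphere: the ice load ρ_ice t is balanced by mantle displaced below, ρ_m s.
s = t ρ_ice / ρ_m = 2.865 km × 0.915/3.32 = 0.79 km.

0.79 km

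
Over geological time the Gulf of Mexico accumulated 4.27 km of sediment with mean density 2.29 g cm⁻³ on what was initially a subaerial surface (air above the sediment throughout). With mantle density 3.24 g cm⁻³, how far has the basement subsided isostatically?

3.02 km

Subaerial load: s = t ρ_sed / ρ_m = 4.27 km × 2.29/3.24 = 3.02 km.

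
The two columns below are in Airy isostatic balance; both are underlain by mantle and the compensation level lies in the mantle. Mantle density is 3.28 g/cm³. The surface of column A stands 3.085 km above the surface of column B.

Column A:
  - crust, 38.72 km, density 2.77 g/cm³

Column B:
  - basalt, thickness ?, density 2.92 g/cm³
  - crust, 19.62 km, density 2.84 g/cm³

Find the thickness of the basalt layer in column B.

Take the compensation level at the base of the deeper column (depth z_c below the surface of column A) and equate Σ ρ_i t_i down to z_c; mantle fills any gap and the z_c terms cancel.
Column A: 38.72×2.77 + (z_c − 38.72)×3.28
Column B: 3.085×0 + x×2.92 + 19.62×2.84 + (z_c − 3.085 − 19.62 − x)×3.28
The z_c×3.28 term appears on both sides and cancels. Collect the known terms of each column as K = Σ(ρt)_known − 3.28 × (depth of known layers): K_A = 107.2544 − 3.28×38.72 = −19.7472; K_B = 55.7208 − 3.28×(3.085 + 19.62) = −18.7516.
Balance: K_A = K_B − x×(3.28 − 2.92), so x = (K_B − K_A)/(3.28 − 2.92) = 0.9956/0.36 = 2.77 km.

2.77 km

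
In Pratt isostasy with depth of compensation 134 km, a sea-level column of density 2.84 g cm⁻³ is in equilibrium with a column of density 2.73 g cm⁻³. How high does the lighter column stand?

5.4 km

ρ_ref D = ρ (D + h) → h = D (ρ_ref − ρ)/ρ.
h = 134 km × (2.84 − 2.73)/2.73 = 5.4 km.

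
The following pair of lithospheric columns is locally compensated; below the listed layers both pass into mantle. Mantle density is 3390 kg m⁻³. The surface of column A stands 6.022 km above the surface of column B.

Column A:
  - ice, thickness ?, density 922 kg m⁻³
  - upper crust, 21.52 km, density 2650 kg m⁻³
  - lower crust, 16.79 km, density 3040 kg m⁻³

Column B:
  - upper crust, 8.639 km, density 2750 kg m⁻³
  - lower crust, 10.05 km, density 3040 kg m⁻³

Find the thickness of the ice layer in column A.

Take the compensation level at the base of the deeper column (depth z_c below the surface of column A) and equate Σ ρ_i t_i down to z_c; mantle fills any gap and the z_c terms cancel.
Column A: x×922 + 21.52×2650 + 16.79×3040 + (z_c − 38.31 − x)×3390
Column B: 6.022×0 + 8.639×2750 + 10.05×3040 + (z_c − 6.022 − 18.689)×3390
The z_c×3390 term appears on both sides and cancels. Collect the known terms of each column as K = Σ(ρt)_known − 3390 × (depth of known layers): K_A = 108069.6 − 3390×38.31 = −21801.3; K_B = 54309.25 − 3390×(6.022 + 18.689) = −29461.04.
Balance: K_A − x×(3390 − 922) = K_B, so x = (K_A − K_B)/(3390 − 922) = 7659.74/2468 = 3.1 km.

3.1 km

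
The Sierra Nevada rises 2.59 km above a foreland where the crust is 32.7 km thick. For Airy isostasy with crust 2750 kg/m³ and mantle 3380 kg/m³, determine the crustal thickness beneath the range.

46.6 km

Root depth r = h ρ_c / (ρ_m − ρ_c) = 2.59 km × 2750 / 630 = 11.31 km.
Total thickness = T + h + r = 32.7 km + 2.59 km + 11.31 km = 46.6 km.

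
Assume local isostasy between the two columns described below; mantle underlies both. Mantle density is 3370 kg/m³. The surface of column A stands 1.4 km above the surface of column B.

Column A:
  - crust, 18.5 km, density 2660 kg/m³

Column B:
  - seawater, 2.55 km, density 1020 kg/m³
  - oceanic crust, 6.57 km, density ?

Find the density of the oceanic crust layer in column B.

Take the compensation level at the base of the deeper column (depth z_c below the surface of column A) and equate Σ ρ_i t_i down to z_c; mantle fills any gap and the z_c terms cancel.
Column A: 18.5×2660 + (z_c − 18.5)×3370
Column B: 1.4×0 + 2.55×1020 + 6.57×ρ + (z_c − 1.4 − 9.12)×3370
The z_c×3370 term appears on both sides and cancels. Collect the known terms of each column as K = Σ(ρt)_known − 3370 × (depth of known layers): K_A = 49210 − 3370×18.5 = −13135; K_B = 2601 − 3370×(1.4 + 9.12) = −32851.4.
Balance: K_A = K_B + 6.57×ρ, so ρ = (K_A − K_B)/6.57 = 19716.4/6.57 = 3000 kg/m³.

3000 kg/m³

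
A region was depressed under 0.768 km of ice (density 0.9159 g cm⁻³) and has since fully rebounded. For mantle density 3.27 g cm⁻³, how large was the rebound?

0.215 km

Removing the load lets mantle flow back in; uplift u satisfies ρ_ice t = ρ_m u.
u = t ρ_ice/ρ_m = 0.768 km × 0.9159/3.27 = 0.215 km.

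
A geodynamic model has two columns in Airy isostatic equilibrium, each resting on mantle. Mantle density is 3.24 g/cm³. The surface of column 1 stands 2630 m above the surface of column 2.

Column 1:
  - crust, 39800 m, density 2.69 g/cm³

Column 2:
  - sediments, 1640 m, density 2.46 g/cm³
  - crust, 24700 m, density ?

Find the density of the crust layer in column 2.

Take the compensation level at the base of the deeper column (depth z_c below the surface of column 1) and equate Σ ρ_i t_i down to z_c; mantle fills any gap and the z_c terms cancel.
Column 1: 39800×2.69 + (z_c − 39800)×3.24
Column 2: 2630×0 + 1640×2.46 + 24700×ρ + (z_c − 2630 − 26340)×3.24
The z_c×3.24 term appears on both sides and cancels. Collect the known terms of each column as K = Σ(ρt)_known − 3.24 × (depth of known layers): K_1 = 107062 − 3.24×39800 = −21890; K_2 = 4034.4 − 3.24×(2630 + 26340) = −89828.4.
Balance: K_1 = K_2 + 24700×ρ, so ρ = (K_1 − K_2)/24700 = 67938.4/24700 = 2.75 g/cm³.

2.75 g/cm³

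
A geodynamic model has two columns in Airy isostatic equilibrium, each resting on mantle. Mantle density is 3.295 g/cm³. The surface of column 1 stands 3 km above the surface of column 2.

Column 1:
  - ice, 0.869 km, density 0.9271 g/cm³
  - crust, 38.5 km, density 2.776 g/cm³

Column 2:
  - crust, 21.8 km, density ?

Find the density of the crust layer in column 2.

Take the compensation level at the base of the deeper column (depth z_c below the surface of column 1) and equate Σ ρ_i t_i down to z_c; mantle fills any gap and the z_c terms cancel.
Column 1: 0.869×0.9271 + 38.5×2.776 + (z_c − 39.369)×3.295
Column 2: 3×0 + 21.8×ρ + (z_c − 3 − 21.8)×3.295
The z_c×3.295 term appears on both sides and cancels. Collect the known terms of each column as K = Σ(ρt)_known − 3.295 × (depth of known layers): K_1 = 107.68165 − 3.295×39.369 = −22.0392051; K_2 = 0 − 3.295×(3 + 21.8) = −81.716.
Balance: K_1 = K_2 + 21.8×ρ, so ρ = (K_1 − K_2)/21.8 = 59.6768/21.8 = 2.74 g/cm³.

2.74 g/cm³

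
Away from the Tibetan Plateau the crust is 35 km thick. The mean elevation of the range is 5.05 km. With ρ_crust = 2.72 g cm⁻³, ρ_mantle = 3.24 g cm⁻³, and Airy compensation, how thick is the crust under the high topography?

66.5 km

Root depth r = h ρ_c / (ρ_m − ρ_c) = 5.05 km × 2.72 / 0.52 = 26.42 km.
Total thickness = T + h + r = 35 km + 5.05 km + 26.42 km = 66.5 km.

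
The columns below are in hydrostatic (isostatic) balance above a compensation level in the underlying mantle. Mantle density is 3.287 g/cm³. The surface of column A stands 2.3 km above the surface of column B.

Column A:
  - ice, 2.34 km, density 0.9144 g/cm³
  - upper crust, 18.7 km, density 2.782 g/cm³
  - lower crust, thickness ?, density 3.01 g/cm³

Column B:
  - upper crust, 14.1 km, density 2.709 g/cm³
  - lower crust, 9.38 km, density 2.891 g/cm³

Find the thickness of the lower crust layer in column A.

Take the compensation level at the base of the deeper column (depth z_c below the surface of column A) and equate Σ ρ_i t_i down to z_c; mantle fills any gap and the z_c terms cancel.
Column A: 2.34×0.9144 + 18.7×2.782 + x×3.01 + (z_c − 21.04 − x)×3.287
Column B: 2.3×0 + 14.1×2.709 + 9.38×2.891 + (z_c − 2.3 − 23.48)×3.287
The z_c×3.287 term appears on both sides and cancels. Collect the known terms of each column as K = Σ(ρt)_known − 3.287 × (depth of known layers): K_A = 54.163096 − 3.287×21.04 = −14.995384; K_B = 65.31448 − 3.287×(2.3 + 23.48) = −19.42438.
Balance: K_A − x×(3.287 − 3.01) = K_B, so x = (K_A − K_B)/(3.287 − 3.01) = 4.429/0.277 = 16 km.

16 km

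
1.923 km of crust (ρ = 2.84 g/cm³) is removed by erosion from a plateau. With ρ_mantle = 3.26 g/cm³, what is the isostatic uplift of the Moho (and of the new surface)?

Unloading: uplift u = e ρ_c/ρ_m = 1.923 km × 2.84/3.26 = 1.68 km.

1.68 km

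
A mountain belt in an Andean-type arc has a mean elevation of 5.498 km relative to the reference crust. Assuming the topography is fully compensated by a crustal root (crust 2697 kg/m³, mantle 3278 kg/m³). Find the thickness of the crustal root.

25.5 km

Equating mass per unit area of the two columns: the weight of the topography is balanced by the buoyancy of the root, ρ_c h = (ρ_m − ρ_c) r.
r = h · ρ_c / (ρ_m − ρ_c) = 5.498 km × 2697 / (3278 − 2697) = 25.5 km.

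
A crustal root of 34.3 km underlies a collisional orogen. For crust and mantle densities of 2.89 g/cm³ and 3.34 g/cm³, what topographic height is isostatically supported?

5.34 km

Balancing pressure at the compensation depth: ρ_c h = (ρ_m − ρ_c) r.
h = r (ρ_m − ρ_c) / ρ_c = 34.3 km × (3.34 − 2.89) / 2.89 = 5.34 km.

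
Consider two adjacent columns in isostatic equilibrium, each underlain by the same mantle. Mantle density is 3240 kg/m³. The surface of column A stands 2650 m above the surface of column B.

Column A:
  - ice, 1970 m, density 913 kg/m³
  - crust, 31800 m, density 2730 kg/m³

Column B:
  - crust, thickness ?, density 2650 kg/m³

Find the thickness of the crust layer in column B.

20700 m

Take the compensation level at the base of the deeper column (depth z_c below the surface of column A) and equate Σ ρ_i t_i down to z_c; mantle fills any gap and the z_c terms cancel.
Column A: 1970×913 + 31800×2730 + (z_c − 33770)×3240
Column B: 2650×0 + x×2650 + (z_c − 2650 − 0 − x)×3240
The z_c×3240 term appears on both sides and cancels. Collect the known terms of each column as K = Σ(ρt)_known − 3240 × (depth of known layers): K_A = 88612610 − 3240×33770 = −20802190; K_B = 0 − 3240×(2650 + 0) = −8586000.
Balance: K_A = K_B − x×(3240 − 2650), so x = (K_B − K_A)/(3240 − 2650) = 12216200/590 = 20700 m.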